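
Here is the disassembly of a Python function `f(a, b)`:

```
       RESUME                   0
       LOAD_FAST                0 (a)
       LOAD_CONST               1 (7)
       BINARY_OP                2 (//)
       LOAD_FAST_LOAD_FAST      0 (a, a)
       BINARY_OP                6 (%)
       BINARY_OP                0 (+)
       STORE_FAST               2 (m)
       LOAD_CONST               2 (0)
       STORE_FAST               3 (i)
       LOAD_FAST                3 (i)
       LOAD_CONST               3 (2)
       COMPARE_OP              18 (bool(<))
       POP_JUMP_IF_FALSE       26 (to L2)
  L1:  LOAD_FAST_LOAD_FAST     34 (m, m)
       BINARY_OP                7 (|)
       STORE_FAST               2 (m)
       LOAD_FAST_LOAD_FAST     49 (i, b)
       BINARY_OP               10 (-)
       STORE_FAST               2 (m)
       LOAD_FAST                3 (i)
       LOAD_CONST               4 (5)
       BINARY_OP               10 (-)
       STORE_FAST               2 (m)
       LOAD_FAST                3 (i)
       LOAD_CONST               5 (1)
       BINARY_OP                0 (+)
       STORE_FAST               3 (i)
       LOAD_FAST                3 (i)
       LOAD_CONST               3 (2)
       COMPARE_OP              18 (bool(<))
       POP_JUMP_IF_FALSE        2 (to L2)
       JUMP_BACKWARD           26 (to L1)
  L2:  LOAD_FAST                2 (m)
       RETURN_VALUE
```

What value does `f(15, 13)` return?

-4

LOAD_FAST a → push 15. Stack: [15]
LOAD_CONST → push 7. Stack: [15, 7]
BINARY_OP // → 15 // 7 = 2. Stack: [2]
LOAD_FAST_LOAD_FAST a,a → push 15,15. Stack: [2, 15, 15]
BINARY_OP % → 15 % 15 = 0. Stack: [2, 0]
BINARY_OP + → 2 + 0 = 2. Stack: [2]
STORE_FAST m → m=2. Stack: []
LOAD_CONST → push 0. Stack: [0]
STORE_FAST i → i=0. Stack: []
LOAD_FAST i → push 0. Stack: [0]
LOAD_CONST → push 2. Stack: [0, 2]
COMPARE_OP bool(<) → 0 vs 2 = True. Stack: [True]
POP_JUMP_IF_FALSE → pop True; no jump. Stack: []
LOAD_FAST_LOAD_FAST m,m → push 2,2. Stack: [2, 2]
BINARY_OP | → 2 | 2 = 2. Stack: [2]
STORE_FAST m → m=2. Stack: []
LOAD_FAST_LOAD_FAST i,b → push 0,13. Stack: [0, 13]
BINARY_OP - → 0 - 13 = -13. Stack: [-13]
STORE_FAST m → m=-13. Stack: []
LOAD_FAST i → push 0. Stack: [0]
LOAD_CONST → push 5. Stack: [0, 5]
BINARY_OP - → 0 - 5 = -5. Stack: [-5]
STORE_FAST m → m=-5. Stack: []
LOAD_FAST i → push 0. Stack: [0]
LOAD_CONST → push 1. Stack: [0, 1]
BINARY_OP + → 0 + 1 = 1. Stack: [1]
STORE_FAST i → i=1. Stack: []
LOAD_FAST i → push 1. Stack: [1]
LOAD_CONST → push 2. Stack: [1, 2]
COMPARE_OP bool(<) → 1 vs 2 = True. Stack: [True]
POP_JUMP_IF_FALSE → pop True; no jump. Stack: []
LOAD_FAST_LOAD_FAST m,m → push -5,-5. Stack: [-5, -5]
BINARY_OP | → -5 | -5 = -5. Stack: [-5]
STORE_FAST m → m=-5. Stack: []
LOAD_FAST_LOAD_FAST i,b → push 1,13. Stack: [1, 13]
BINARY_OP - → 1 - 13 = -12. Stack: [-12]
STORE_FAST m → m=-12. Stack: []
LOAD_FAST i → push 1. Stack: [1]
LOAD_CONST → push 5. Stack: [1, 5]
BINARY_OP - → 1 - 5 = -4. Stack: [-4]
STORE_FAST m → m=-4. Stack: []
LOAD_FAST i → push 1. Stack: [1]
LOAD_CONST → push 1. Stack: [1, 1]
BINARY_OP + → 1 + 1 = 2. Stack: [2]
STORE_FAST i → i=2. Stack: []
LOAD_FAST i → push 2. Stack: [2]
LOAD_CONST → push 2. Stack: [2, 2]
COMPARE_OP bool(<) → 2 vs 2 = False. Stack: [False]
POP_JUMP_IF_FALSE → pop False; jump. Stack: []
LOAD_FAST m → push -4. Stack: [-4]
RETURN_VALUE → return -4.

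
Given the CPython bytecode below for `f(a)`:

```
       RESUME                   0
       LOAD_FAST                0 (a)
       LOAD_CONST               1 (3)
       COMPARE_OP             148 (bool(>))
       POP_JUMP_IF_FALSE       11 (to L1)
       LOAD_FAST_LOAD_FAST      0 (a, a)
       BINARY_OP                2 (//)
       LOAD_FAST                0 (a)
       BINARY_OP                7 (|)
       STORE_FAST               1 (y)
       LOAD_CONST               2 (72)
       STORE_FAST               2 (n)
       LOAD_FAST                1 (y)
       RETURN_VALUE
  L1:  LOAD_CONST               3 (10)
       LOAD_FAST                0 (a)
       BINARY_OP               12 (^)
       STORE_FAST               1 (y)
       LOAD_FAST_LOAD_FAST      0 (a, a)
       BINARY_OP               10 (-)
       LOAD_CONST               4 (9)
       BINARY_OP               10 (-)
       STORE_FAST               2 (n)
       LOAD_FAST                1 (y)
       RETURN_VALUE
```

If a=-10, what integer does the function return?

LOAD_FAST a → push -10. Stack: [-10]
LOAD_CONST → push 3. Stack: [-10, 3]
COMPARE_OP bool(>) → -10 vs 3 = False. Stack: [False]
POP_JUMP_IF_FALSE → pop False; jump. Stack: []
LOAD_CONST → push 10. Stack: [10]
LOAD_FAST a → push -10. Stack: [10, -10]
BINARY_OP ^ → 10 ^ -10 = -4. Stack: [-4]
STORE_FAST y → y=-4. Stack: []
LOAD_FAST_LOAD_FAST a,a → push -10,-10. Stack: [-10, -10]
BINARY_OP - → -10 - -10 = 0. Stack: [0]
LOAD_CONST → push 9. Stack: [0, 9]
BINARY_OP - → 0 - 9 = -9. Stack: [-9]
STORE_FAST n → n=-9. Stack: []
LOAD_FAST y → push -4. Stack: [-4]
RETURN_VALUE → return -4.

-4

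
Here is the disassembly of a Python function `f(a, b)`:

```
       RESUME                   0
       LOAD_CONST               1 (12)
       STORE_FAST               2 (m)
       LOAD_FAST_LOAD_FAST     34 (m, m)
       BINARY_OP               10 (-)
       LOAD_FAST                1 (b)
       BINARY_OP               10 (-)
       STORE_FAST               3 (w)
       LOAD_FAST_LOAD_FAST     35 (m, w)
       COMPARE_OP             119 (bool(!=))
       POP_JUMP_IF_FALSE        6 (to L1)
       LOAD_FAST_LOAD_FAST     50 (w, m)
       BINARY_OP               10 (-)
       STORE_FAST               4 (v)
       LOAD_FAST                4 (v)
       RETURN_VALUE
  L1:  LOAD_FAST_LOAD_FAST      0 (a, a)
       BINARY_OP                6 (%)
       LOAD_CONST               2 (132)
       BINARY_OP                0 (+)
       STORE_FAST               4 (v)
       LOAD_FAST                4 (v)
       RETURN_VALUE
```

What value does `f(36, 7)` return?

-19

LOAD_CONST → push 12. Stack: [12]
STORE_FAST m → m=12. Stack: []
LOAD_FAST_LOAD_FAST m,m → push 12,12. Stack: [12, 12]
BINARY_OP - → 12 - 12 = 0. Stack: [0]
LOAD_FAST b → push 7. Stack: [0, 7]
BINARY_OP - → 0 - 7 = -7. Stack: [-7]
STORE_FAST w → w=-7. Stack: []
LOAD_FAST_LOAD_FAST m,w → push 12,-7. Stack: [12, -7]
COMPARE_OP bool(!=) → 12 vs -7 = True. Stack: [True]
POP_JUMP_IF_FALSE → pop True; no jump. Stack: []
LOAD_FAST_LOAD_FAST w,m → push -7,12. Stack: [-7, 12]
BINARY_OP - → -7 - 12 = -19. Stack: [-19]
STORE_FAST v → v=-19. Stack: []
LOAD_FAST v → push -19. Stack: [-19]
RETURN_VALUE → return -19.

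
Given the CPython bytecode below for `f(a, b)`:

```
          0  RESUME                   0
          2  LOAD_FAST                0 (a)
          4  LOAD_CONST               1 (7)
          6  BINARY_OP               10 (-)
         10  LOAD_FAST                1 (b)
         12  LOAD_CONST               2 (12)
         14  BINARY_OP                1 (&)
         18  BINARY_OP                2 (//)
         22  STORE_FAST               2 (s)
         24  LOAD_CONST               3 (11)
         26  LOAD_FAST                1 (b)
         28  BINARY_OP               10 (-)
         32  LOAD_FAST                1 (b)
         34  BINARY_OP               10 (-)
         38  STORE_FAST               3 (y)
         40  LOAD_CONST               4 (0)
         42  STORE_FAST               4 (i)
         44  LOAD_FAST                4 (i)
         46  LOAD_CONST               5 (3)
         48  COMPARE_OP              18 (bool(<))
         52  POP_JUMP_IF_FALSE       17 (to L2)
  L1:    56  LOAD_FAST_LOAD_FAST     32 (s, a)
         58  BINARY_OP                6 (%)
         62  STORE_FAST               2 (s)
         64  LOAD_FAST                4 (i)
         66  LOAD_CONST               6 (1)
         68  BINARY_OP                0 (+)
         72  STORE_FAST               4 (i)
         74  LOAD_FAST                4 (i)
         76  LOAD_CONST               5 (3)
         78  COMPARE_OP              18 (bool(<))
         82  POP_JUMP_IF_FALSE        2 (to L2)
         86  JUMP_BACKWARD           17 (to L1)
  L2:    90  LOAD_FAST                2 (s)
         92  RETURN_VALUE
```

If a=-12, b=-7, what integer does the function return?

-3

LOAD_FAST a → push -12. Stack: [-12]
LOAD_CONST → push 7. Stack: [-12, 7]
BINARY_OP - → -12 - 7 = -19. Stack: [-19]
LOAD_FAST b → push -7. Stack: [-19, -7]
LOAD_CONST → push 12. Stack: [-19, -7, 12]
BINARY_OP & → -7 & 12 = 8. Stack: [-19, 8]
BINARY_OP // → -19 // 8 = -3. Stack: [-3]
STORE_FAST s → s=-3. Stack: []
LOAD_CONST → push 11. Stack: [11]
LOAD_FAST b → push -7. Stack: [11, -7]
BINARY_OP - → 11 - -7 = 18. Stack: [18]
LOAD_FAST b → push -7. Stack: [18, -7]
BINARY_OP - → 18 - -7 = 25. Stack: [25]
STORE_FAST y → y=25. Stack: []
LOAD_CONST → push 0. Stack: [0]
STORE_FAST i → i=0. Stack: []
LOAD_FAST i → push 0. Stack: [0]
LOAD_CONST → push 3. Stack: [0, 3]
COMPARE_OP bool(<) → 0 vs 3 = True. Stack: [True]
POP_JUMP_IF_FALSE → pop True; no jump. Stack: []
LOAD_FAST_LOAD_FAST s,a → push -3,-12. Stack: [-3, -12]
BINARY_OP % → -3 % -12 = -3. Stack: [-3]
STORE_FAST s → s=-3. Stack: []
LOAD_FAST i → push 0. Stack: [0]
LOAD_CONST → push 1. Stack: [0, 1]
BINARY_OP + → 0 + 1 = 1. Stack: [1]
STORE_FAST i → i=1. Stack: []
LOAD_FAST i → push 1. Stack: [1]
LOAD_CONST → push 3. Stack: [1, 3]
COMPARE_OP bool(<) → 1 vs 3 = True. Stack: [True]
POP_JUMP_IF_FALSE → pop True; no jump. Stack: []
LOAD_FAST_LOAD_FAST s,a → push -3,-12. Stack: [-3, -12]
BINARY_OP % → -3 % -12 = -3. Stack: [-3]
STORE_FAST s → s=-3. Stack: []
LOAD_FAST i → push 1. Stack: [1]
LOAD_CONST → push 1. Stack: [1, 1]
BINARY_OP + → 1 + 1 = 2. Stack: [2]
STORE_FAST i → i=2. Stack: []
LOAD_FAST i → push 2. Stack: [2]
LOAD_CONST → push 3. Stack: [2, 3]
COMPARE_OP bool(<) → 2 vs 3 = True. Stack: [True]
POP_JUMP_IF_FALSE → pop True; no jump. Stack: []
LOAD_FAST_LOAD_FAST s,a → push -3,-12. Stack: [-3, -12]
BINARY_OP % → -3 % -12 = -3. Stack: [-3]
STORE_FAST s → s=-3. Stack: []
LOAD_FAST i → push 2. Stack: [2]
LOAD_CONST → push 1. Stack: [2, 1]
BINARY_OP + → 2 + 1 = 3. Stack: [3]
STORE_FAST i → i=3. Stack: []
LOAD_FAST i → push 3. Stack: [3]
LOAD_CONST → push 3. Stack: [3, 3]
COMPARE_OP bool(<) → 3 vs 3 = False. Stack: [False]
POP_JUMP_IF_FALSE → pop False; jump. Stack: []
LOAD_FAST s → push -3. Stack: [-3]
RETURN_VALUE → return -3.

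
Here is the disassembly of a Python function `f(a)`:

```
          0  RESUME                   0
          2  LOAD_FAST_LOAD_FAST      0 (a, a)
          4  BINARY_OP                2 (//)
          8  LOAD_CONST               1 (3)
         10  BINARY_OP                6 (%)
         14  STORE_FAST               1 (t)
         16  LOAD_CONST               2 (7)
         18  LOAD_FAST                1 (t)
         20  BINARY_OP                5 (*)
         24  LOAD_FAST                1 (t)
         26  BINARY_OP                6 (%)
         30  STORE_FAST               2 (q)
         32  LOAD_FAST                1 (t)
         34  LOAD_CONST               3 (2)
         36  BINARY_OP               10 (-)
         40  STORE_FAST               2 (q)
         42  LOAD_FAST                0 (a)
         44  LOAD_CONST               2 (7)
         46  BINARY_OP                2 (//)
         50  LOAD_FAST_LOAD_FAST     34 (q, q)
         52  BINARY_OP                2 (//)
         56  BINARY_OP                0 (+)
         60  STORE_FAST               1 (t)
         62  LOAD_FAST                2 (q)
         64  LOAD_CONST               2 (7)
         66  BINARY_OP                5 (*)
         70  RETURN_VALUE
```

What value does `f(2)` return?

LOAD_FAST_LOAD_FAST a,a → push 2,2. Stack: [2, 2]
BINARY_OP // → 2 // 2 = 1. Stack: [1]
LOAD_CONST → push 3. Stack: [1, 3]
BINARY_OP % → 1 % 3 = 1. Stack: [1]
STORE_FAST t → t=1. Stack: []
LOAD_CONST → push 7. Stack: [7]
LOAD_FAST t → push 1. Stack: [7, 1]
BINARY_OP * → 7 * 1 = 7. Stack: [7]
LOAD_FAST t → push 1. Stack: [7, 1]
BINARY_OP % → 7 % 1 = 0. Stack: [0]
STORE_FAST q → q=0. Stack: []
LOAD_FAST t → push 1. Stack: [1]
LOAD_CONST → push 2. Stack: [1, 2]
BINARY_OP - → 1 - 2 = -1. Stack: [-1]
STORE_FAST q → q=-1. Stack: []
LOAD_FAST a → push 2. Stack: [2]
LOAD_CONST → push 7. Stack: [2, 7]
BINARY_OP // → 2 // 7 = 0. Stack: [0]
LOAD_FAST_LOAD_FAST q,q → push -1,-1. Stack: [0, -1, -1]
BINARY_OP // → -1 // -1 = 1. Stack: [0, 1]
BINARY_OP + → 0 + 1 = 1. Stack: [1]
STORE_FAST t → t=1. Stack: []
LOAD_FAST q → push -1. Stack: [-1]
LOAD_CONST → push 7. Stack: [-1, 7]
BINARY_OP * → -1 * 7 = -7. Stack: [-7]
RETURN_VALUE → return -7.

-7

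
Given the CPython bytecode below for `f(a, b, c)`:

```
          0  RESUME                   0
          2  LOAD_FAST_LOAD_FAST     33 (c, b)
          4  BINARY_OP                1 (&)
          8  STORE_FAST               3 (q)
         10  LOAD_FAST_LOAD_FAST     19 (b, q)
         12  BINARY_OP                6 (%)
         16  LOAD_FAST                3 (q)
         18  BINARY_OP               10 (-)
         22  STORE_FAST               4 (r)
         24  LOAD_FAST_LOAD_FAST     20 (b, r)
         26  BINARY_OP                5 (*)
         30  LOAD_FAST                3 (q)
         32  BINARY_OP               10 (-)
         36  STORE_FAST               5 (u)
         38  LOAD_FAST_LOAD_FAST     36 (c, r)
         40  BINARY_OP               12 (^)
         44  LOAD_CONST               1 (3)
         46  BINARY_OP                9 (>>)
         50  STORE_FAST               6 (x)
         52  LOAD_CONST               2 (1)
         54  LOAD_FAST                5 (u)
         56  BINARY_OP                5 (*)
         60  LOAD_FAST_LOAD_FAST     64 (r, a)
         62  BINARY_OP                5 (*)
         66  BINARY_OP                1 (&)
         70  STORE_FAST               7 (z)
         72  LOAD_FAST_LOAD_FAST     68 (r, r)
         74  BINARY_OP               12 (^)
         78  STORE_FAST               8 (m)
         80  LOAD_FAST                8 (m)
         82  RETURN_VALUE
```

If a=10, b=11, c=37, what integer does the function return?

0

LOAD_FAST_LOAD_FAST c,b → push 37,11. Stack: [37, 11]
BINARY_OP & → 37 & 11 = 1. Stack: [1]
STORE_FAST q → q=1. Stack: []
LOAD_FAST_LOAD_FAST b,q → push 11,1. Stack: [11, 1]
BINARY_OP % → 11 % 1 = 0. Stack: [0]
LOAD_FAST q → push 1. Stack: [0, 1]
BINARY_OP - → 0 - 1 = -1. Stack: [-1]
STORE_FAST r → r=-1. Stack: []
LOAD_FAST_LOAD_FAST b,r → push 11,-1. Stack: [11, -1]
BINARY_OP * → 11 * -1 = -11. Stack: [-11]
LOAD_FAST q → push 1. Stack: [-11, 1]
BINARY_OP - → -11 - 1 = -12. Stack: [-12]
STORE_FAST u → u=-12. Stack: []
LOAD_FAST_LOAD_FAST c,r → push 37,-1. Stack: [37, -1]
BINARY_OP ^ → 37 ^ -1 = -38. Stack: [-38]
LOAD_CONST → push 3. Stack: [-38, 3]
BINARY_OP >> → -38 >> 3 = -5. Stack: [-5]
STORE_FAST x → x=-5. Stack: []
LOAD_CONST → push 1. Stack: [1]
LOAD_FAST u → push -12. Stack: [1, -12]
BINARY_OP * → 1 * -12 = -12. Stack: [-12]
LOAD_FAST_LOAD_FAST r,a → push -1,10. Stack: [-12, -1, 10]
BINARY_OP * → -1 * 10 = -10. Stack: [-12, -10]
BINARY_OP & → -12 & -10 = -12. Stack: [-12]
STORE_FAST z → z=-12. Stack: []
LOAD_FAST_LOAD_FAST r,r → push -1,-1. Stack: [-1, -1]
BINARY_OP ^ → -1 ^ -1 = 0. Stack: [0]
STORE_FAST m → m=0. Stack: []
LOAD_FAST m → push 0. Stack: [0]
RETURN_VALUE → return 0.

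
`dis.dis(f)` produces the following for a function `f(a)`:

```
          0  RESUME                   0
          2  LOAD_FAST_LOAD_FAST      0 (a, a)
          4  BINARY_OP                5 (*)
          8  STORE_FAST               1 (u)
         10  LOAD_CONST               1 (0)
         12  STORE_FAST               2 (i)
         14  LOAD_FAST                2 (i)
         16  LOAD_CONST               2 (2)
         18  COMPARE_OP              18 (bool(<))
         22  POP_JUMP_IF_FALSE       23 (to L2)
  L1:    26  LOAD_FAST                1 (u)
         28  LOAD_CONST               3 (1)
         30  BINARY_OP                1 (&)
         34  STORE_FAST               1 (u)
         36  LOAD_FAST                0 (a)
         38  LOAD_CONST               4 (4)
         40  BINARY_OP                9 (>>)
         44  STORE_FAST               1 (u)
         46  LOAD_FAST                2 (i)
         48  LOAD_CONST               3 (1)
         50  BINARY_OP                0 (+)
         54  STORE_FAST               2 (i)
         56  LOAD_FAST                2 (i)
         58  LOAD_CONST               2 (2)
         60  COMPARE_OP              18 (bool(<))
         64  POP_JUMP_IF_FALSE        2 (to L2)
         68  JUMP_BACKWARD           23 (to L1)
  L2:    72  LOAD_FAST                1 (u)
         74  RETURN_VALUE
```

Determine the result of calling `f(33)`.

2

LOAD_FAST_LOAD_FAST a,a → push 33,33. Stack: [33, 33]
BINARY_OP * → 33 * 33 = 1089. Stack: [1089]
STORE_FAST u → u=1089. Stack: []
LOAD_CONST → push 0. Stack: [0]
STORE_FAST i → i=0. Stack: []
LOAD_FAST i → push 0. Stack: [0]
LOAD_CONST → push 2. Stack: [0, 2]
COMPARE_OP bool(<) → 0 vs 2 = True. Stack: [True]
POP_JUMP_IF_FALSE → pop True; no jump. Stack: []
LOAD_FAST u → push 1089. Stack: [1089]
LOAD_CONST → push 1. Stack: [1089, 1]
BINARY_OP & → 1089 & 1 = 1. Stack: [1]
STORE_FAST u → u=1. Stack: []
LOAD_FAST a → push 33. Stack: [33]
LOAD_CONST → push 4. Stack: [33, 4]
BINARY_OP >> → 33 >> 4 = 2. Stack: [2]
STORE_FAST u → u=2. Stack: []
LOAD_FAST i → push 0. Stack: [0]
LOAD_CONST → push 1. Stack: [0, 1]
BINARY_OP + → 0 + 1 = 1. Stack: [1]
STORE_FAST i → i=1. Stack: []
LOAD_FAST i → push 1. Stack: [1]
LOAD_CONST → push 2. Stack: [1, 2]
COMPARE_OP bool(<) → 1 vs 2 = True. Stack: [True]
POP_JUMP_IF_FALSE → pop True; no jump. Stack: []
LOAD_FAST u → push 2. Stack: [2]
LOAD_CONST → push 1. Stack: [2, 1]
BINARY_OP & → 2 & 1 = 0. Stack: [0]
STORE_FAST u → u=0. Stack: []
LOAD_FAST a → push 33. Stack: [33]
LOAD_CONST → push 4. Stack: [33, 4]
BINARY_OP >> → 33 >> 4 = 2. Stack: [2]
STORE_FAST u → u=2. Stack: []
LOAD_FAST i → push 1. Stack: [1]
LOAD_CONST → push 1. Stack: [1, 1]
BINARY_OP + → 1 + 1 = 2. Stack: [2]
STORE_FAST i → i=2. Stack: []
LOAD_FAST i → push 2. Stack: [2]
LOAD_CONST → push 2. Stack: [2, 2]
COMPARE_OP bool(<) → 2 vs 2 = False. Stack: [False]
POP_JUMP_IF_FALSE → pop False; jump. Stack: []
LOAD_FAST u → push 2. Stack: [2]
RETURN_VALUE → return 2.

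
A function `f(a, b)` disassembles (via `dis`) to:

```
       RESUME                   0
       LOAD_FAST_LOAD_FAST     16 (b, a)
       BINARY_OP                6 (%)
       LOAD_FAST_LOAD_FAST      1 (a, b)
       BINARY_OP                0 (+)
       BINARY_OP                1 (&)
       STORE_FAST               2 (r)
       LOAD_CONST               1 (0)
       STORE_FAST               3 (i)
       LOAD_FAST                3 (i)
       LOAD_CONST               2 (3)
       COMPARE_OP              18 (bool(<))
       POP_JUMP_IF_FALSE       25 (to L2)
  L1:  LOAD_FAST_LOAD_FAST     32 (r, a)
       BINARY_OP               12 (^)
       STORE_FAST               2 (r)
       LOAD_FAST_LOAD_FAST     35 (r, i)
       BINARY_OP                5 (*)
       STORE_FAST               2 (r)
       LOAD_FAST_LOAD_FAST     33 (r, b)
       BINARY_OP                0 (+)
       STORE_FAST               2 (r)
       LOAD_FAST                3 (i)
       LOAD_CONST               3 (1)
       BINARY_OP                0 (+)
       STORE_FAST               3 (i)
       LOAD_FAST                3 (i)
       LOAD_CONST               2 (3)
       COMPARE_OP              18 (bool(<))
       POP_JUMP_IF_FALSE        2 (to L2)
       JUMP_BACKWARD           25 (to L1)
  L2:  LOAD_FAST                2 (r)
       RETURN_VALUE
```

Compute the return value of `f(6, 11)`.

LOAD_FAST_LOAD_FAST b,a → push 11,6
BINARY_OP % → 11 % 6 = 5
LOAD_FAST_LOAD_FAST a,b → push 6,11
BINARY_OP + → 6 + 11 = 17
BINARY_OP & → 5 & 17 = 1
STORE_FAST r → r=1
LOAD_CONST → push 0
STORE_FAST i → i=0
LOAD_FAST i → push 0
LOAD_CONST → push 3
COMPARE_OP bool(<) → 0 vs 3 = True
POP_JUMP_IF_FALSE → pop True; no jump
LOAD_FAST_LOAD_FAST r,a → push 1,6
BINARY_OP ^ → 1 ^ 6 = 7
STORE_FAST r → r=7
LOAD_FAST_LOAD_FAST r,i → push 7,0
BINARY_OP * → 7 * 0 = 0
STORE_FAST r → r=0
LOAD_FAST_LOAD_FAST r,b → push 0,11
BINARY_OP + → 0 + 11 = 11
STORE_FAST r → r=11
LOAD_FAST i → push 0
LOAD_CONST → push 1
BINARY_OP + → 0 + 1 = 1
STORE_FAST i → i=1
LOAD_FAST i → push 1
LOAD_CONST → push 3
COMPARE_OP bool(<) → 1 vs 3 = True
POP_JUMP_IF_FALSE → pop True; no jump
LOAD_FAST_LOAD_FAST r,a → push 11,6
BINARY_OP ^ → 11 ^ 6 = 13
STORE_FAST r → r=13
LOAD_FAST_LOAD_FAST r,i → push 13,1
BINARY_OP * → 13 * 1 = 13
STORE_FAST r → r=13
LOAD_FAST_LOAD_FAST r,b → push 13,11
BINARY_OP + → 13 + 11 = 24
STORE_FAST r → r=24
LOAD_FAST i → push 1
LOAD_CONST → push 1
BINARY_OP + → 1 + 1 = 2
STORE_FAST i → i=2
LOAD_FAST i → push 2
LOAD_CONST → push 3
COMPARE_OP bool(<) → 2 vs 3 = True
POP_JUMP_IF_FALSE → pop True; no jump
LOAD_FAST_LOAD_FAST r,a → push 24,6
BINARY_OP ^ → 24 ^ 6 = 30
STORE_FAST r → r=30
LOAD_FAST_LOAD_FAST r,i → push 30,2
BINARY_OP * → 30 * 2 = 60
STORE_FAST r → r=60
LOAD_FAST_LOAD_FAST r,b → push 60,11
BINARY_OP + → 60 + 11 = 71
STORE_FAST r → r=71
LOAD_FAST i → push 2
LOAD_CONST → push 1
BINARY_OP + → 2 + 1 = 3
STORE_FAST i → i=3
LOAD_FAST i → push 3
LOAD_CONST → push 3
COMPARE_OP bool(<) → 3 vs 3 = False
POP_JUMP_IF_FALSE → pop False; jump
LOAD_FAST r → push 71
RETURN_VALUE → return 71.

71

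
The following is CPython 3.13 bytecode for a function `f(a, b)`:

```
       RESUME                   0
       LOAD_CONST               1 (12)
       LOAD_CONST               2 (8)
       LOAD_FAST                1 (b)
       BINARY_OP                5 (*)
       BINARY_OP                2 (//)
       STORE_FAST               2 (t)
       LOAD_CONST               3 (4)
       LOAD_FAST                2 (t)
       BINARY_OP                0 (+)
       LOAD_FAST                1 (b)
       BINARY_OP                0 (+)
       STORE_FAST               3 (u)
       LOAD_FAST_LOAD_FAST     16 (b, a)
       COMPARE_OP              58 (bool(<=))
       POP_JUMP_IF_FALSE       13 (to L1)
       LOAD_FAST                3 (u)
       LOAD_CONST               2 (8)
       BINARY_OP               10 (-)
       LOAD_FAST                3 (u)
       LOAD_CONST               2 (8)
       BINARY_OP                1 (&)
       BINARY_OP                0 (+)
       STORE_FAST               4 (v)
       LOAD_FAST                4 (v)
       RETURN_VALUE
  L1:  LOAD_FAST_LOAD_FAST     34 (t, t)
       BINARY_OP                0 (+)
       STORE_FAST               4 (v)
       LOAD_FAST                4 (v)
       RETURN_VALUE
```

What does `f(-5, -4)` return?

LOAD_CONST → push 12. Stack: [12]
LOAD_CONST → push 8. Stack: [12, 8]
LOAD_FAST b → push -4. Stack: [12, 8, -4]
BINARY_OP * → 8 * -4 = -32. Stack: [12, -32]
BINARY_OP // → 12 // -32 = -1. Stack: [-1]
STORE_FAST t → t=-1. Stack: []
LOAD_CONST → push 4. Stack: [4]
LOAD_FAST t → push -1. Stack: [4, -1]
BINARY_OP + → 4 + -1 = 3. Stack: [3]
LOAD_FAST b → push -4. Stack: [3, -4]
BINARY_OP + → 3 + -4 = -1. Stack: [-1]
STORE_FAST u → u=-1. Stack: []
LOAD_FAST_LOAD_FAST b,a → push -4,-5. Stack: [-4, -5]
COMPARE_OP bool(<=) → -4 vs -5 = False. Stack: [False]
POP_JUMP_IF_FALSE → pop False; jump. Stack: []
LOAD_FAST_LOAD_FAST t,t → push -1,-1. Stack: [-1, -1]
BINARY_OP + → -1 + -1 = -2. Stack: [-2]
STORE_FAST v → v=-2. Stack: []
LOAD_FAST v → push -2. Stack: [-2]
RETURN_VALUE → return -2.

-2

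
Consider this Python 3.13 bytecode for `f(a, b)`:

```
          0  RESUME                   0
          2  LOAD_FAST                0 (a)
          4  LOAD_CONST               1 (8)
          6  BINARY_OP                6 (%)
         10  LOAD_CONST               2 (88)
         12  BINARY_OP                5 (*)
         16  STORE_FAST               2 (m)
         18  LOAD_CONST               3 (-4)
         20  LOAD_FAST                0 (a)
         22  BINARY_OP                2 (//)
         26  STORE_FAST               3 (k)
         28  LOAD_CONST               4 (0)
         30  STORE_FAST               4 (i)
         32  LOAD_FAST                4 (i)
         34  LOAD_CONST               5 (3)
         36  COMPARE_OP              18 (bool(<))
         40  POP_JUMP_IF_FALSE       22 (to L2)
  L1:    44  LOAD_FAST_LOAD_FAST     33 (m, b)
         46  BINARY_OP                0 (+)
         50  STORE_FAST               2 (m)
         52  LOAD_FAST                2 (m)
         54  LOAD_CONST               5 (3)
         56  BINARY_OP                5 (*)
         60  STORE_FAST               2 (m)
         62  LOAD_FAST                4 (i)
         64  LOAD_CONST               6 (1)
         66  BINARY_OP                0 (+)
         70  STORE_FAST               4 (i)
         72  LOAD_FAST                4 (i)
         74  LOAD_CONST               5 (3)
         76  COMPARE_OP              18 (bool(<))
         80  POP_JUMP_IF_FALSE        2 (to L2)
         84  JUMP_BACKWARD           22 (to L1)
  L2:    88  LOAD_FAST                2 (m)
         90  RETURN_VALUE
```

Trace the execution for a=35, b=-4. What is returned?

6972

LOAD_FAST a → push 35. Stack: [35]
LOAD_CONST → push 8. Stack: [35, 8]
BINARY_OP % → 35 % 8 = 3. Stack: [3]
LOAD_CONST → push 88. Stack: [3, 88]
BINARY_OP * → 3 * 88 = 264. Stack: [264]
STORE_FAST m → m=264. Stack: []
LOAD_CONST → push -4. Stack: [-4]
LOAD_FAST a → push 35. Stack: [-4, 35]
BINARY_OP // → -4 // 35 = -1. Stack: [-1]
STORE_FAST k → k=-1. Stack: []
LOAD_CONST → push 0. Stack: [0]
STORE_FAST i → i=0. Stack: []
LOAD_FAST i → push 0. Stack: [0]
LOAD_CONST → push 3. Stack: [0, 3]
COMPARE_OP bool(<) → 0 vs 3 = True. Stack: [True]
POP_JUMP_IF_FALSE → pop True; no jump. Stack: []
LOAD_FAST_LOAD_FAST m,b → push 264,-4. Stack: [264, -4]
BINARY_OP + → 264 + -4 = 260. Stack: [260]
STORE_FAST m → m=260. Stack: []
LOAD_FAST m → push 260. Stack: [260]
LOAD_CONST → push 3. Stack: [260, 3]
BINARY_OP * → 260 * 3 = 780. Stack: [780]
STORE_FAST m → m=780. Stack: []
LOAD_FAST i → push 0. Stack: [0]
LOAD_CONST → push 1. Stack: [0, 1]
BINARY_OP + → 0 + 1 = 1. Stack: [1]
STORE_FAST i → i=1. Stack: []
LOAD_FAST i → push 1. Stack: [1]
LOAD_CONST → push 3. Stack: [1, 3]
COMPARE_OP bool(<) → 1 vs 3 = True. Stack: [True]
POP_JUMP_IF_FALSE → pop True; no jump. Stack: []
LOAD_FAST_LOAD_FAST m,b → push 780,-4. Stack: [780, -4]
BINARY_OP + → 780 + -4 = 776. Stack: [776]
STORE_FAST m → m=776. Stack: []
LOAD_FAST m → push 776. Stack: [776]
LOAD_CONST → push 3. Stack: [776, 3]
BINARY_OP * → 776 * 3 = 2328. Stack: [2328]
STORE_FAST m → m=2328. Stack: []
LOAD_FAST i → push 1. Stack: [1]
LOAD_CONST → push 1. Stack: [1, 1]
BINARY_OP + → 1 + 1 = 2. Stack: [2]
STORE_FAST i → i=2. Stack: []
LOAD_FAST i → push 2. Stack: [2]
LOAD_CONST → push 3. Stack: [2, 3]
COMPARE_OP bool(<) → 2 vs 3 = True. Stack: [True]
POP_JUMP_IF_FALSE → pop True; no jump. Stack: []
LOAD_FAST_LOAD_FAST m,b → push 2328,-4. Stack: [2328, -4]
BINARY_OP + → 2328 + -4 = 2324. Stack: [2324]
STORE_FAST m → m=2324. Stack: []
LOAD_FAST m → push 2324. Stack: [2324]
LOAD_CONST → push 3. Stack: [2324, 3]
BINARY_OP * → 2324 * 3 = 6972. Stack: [6972]
STORE_FAST m → m=6972. Stack: []
LOAD_FAST i → push 2. Stack: [2]
LOAD_CONST → push 1. Stack: [2, 1]
BINARY_OP + → 2 + 1 = 3. Stack: [3]
STORE_FAST i → i=3. Stack: []
LOAD_FAST i → push 3. Stack: [3]
LOAD_CONST → push 3. Stack: [3, 3]
COMPARE_OP bool(<) → 3 vs 3 = False. Stack: [False]
POP_JUMP_IF_FALSE → pop False; jump. Stack: []
LOAD_FAST m → push 6972. Stack: [6972]
RETURN_VALUE → return 6972.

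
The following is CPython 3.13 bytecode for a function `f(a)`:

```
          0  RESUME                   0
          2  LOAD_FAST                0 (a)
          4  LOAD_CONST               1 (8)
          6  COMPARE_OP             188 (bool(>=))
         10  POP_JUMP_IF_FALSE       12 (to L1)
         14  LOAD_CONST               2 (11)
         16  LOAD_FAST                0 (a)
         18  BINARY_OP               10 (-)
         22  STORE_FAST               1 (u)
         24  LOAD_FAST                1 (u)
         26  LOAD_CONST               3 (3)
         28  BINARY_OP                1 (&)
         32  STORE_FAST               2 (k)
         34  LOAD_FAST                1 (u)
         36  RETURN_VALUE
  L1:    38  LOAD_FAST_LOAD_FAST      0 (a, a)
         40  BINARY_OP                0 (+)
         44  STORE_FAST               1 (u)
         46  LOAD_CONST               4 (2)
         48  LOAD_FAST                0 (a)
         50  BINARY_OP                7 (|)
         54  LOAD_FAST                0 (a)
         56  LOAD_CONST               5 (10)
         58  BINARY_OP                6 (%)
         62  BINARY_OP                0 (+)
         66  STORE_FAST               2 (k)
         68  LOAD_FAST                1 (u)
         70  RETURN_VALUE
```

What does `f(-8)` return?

LOAD_FAST a → push -8. Stack: [-8]
LOAD_CONST → push 8. Stack: [-8, 8]
COMPARE_OP bool(>=) → -8 vs 8 = False. Stack: [False]
POP_JUMP_IF_FALSE → pop False; jump. Stack: []
LOAD_FAST_LOAD_FAST a,a → push -8,-8. Stack: [-8, -8]
BINARY_OP + → -8 + -8 = -16. Stack: [-16]
STORE_FAST u → u=-16. Stack: []
LOAD_CONST → push 2. Stack: [2]
LOAD_FAST a → push -8. Stack: [2, -8]
BINARY_OP | → 2 | -8 = -6. Stack: [-6]
LOAD_FAST a → push -8. Stack: [-6, -8]
LOAD_CONST → push 10. Stack: [-6, -8, 10]
BINARY_OP % → -8 % 10 = 2. Stack: [-6, 2]
BINARY_OP + → -6 + 2 = -4. Stack: [-4]
STORE_FAST k → k=-4. Stack: []
LOAD_FAST u → push -16. Stack: [-16]
RETURN_VALUE → return -16.

-16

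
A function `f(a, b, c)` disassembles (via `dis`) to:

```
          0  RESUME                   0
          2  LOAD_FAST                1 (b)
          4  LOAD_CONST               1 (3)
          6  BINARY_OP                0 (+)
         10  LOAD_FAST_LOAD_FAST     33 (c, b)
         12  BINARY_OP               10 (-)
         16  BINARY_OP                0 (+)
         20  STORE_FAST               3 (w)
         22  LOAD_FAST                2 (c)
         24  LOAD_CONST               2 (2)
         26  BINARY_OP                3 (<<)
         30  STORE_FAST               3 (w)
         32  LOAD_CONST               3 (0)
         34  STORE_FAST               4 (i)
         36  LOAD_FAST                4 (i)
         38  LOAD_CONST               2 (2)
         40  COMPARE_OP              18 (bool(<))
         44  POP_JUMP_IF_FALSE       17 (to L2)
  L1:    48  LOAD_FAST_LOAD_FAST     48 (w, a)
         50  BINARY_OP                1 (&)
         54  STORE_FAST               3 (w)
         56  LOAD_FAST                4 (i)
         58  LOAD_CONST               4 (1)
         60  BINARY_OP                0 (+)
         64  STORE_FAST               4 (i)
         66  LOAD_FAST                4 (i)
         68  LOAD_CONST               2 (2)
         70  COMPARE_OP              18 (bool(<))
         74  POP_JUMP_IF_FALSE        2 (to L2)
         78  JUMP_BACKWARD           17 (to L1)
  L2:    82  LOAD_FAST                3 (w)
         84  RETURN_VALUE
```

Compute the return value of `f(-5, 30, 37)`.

LOAD_FAST b → push 30. Stack: [30]
LOAD_CONST → push 3. Stack: [30, 3]
BINARY_OP + → 30 + 3 = 33. Stack: [33]
LOAD_FAST_LOAD_FAST c,b → push 37,30. Stack: [33, 37, 30]
BINARY_OP - → 37 - 30 = 7. Stack: [33, 7]
BINARY_OP + → 33 + 7 = 40. Stack: [40]
STORE_FAST w → w=40. Stack: []
LOAD_FAST c → push 37. Stack: [37]
LOAD_CONST → push 2. Stack: [37, 2]
BINARY_OP << → 37 << 2 = 148. Stack: [148]
STORE_FAST w → w=148. Stack: []
LOAD_CONST → push 0. Stack: [0]
STORE_FAST i → i=0. Stack: []
LOAD_FAST i → push 0. Stack: [0]
LOAD_CONST → push 2. Stack: [0, 2]
COMPARE_OP bool(<) → 0 vs 2 = True. Stack: [True]
POP_JUMP_IF_FALSE → pop True; no jump. Stack: []
LOAD_FAST_LOAD_FAST w,a → push 148,-5. Stack: [148, -5]
BINARY_OP & → 148 & -5 = 144. Stack: [144]
STORE_FAST w → w=144. Stack: []
LOAD_FAST i → push 0. Stack: [0]
LOAD_CONST → push 1. Stack: [0, 1]
BINARY_OP + → 0 + 1 = 1. Stack: [1]
STORE_FAST i → i=1. Stack: []
LOAD_FAST i → push 1. Stack: [1]
LOAD_CONST → push 2. Stack: [1, 2]
COMPARE_OP bool(<) → 1 vs 2 = True. Stack: [True]
POP_JUMP_IF_FALSE → pop True; no jump. Stack: []
LOAD_FAST_LOAD_FAST w,a → push 144,-5. Stack: [144, -5]
BINARY_OP & → 144 & -5 = 144. Stack: [144]
STORE_FAST w → w=144. Stack: []
LOAD_FAST i → push 1. Stack: [1]
LOAD_CONST → push 1. Stack: [1, 1]
BINARY_OP + → 1 + 1 = 2. Stack: [2]
STORE_FAST i → i=2. Stack: []
LOAD_FAST i → push 2. Stack: [2]
LOAD_CONST → push 2. Stack: [2, 2]
COMPARE_OP bool(<) → 2 vs 2 = False. Stack: [False]
POP_JUMP_IF_FALSE → pop False; jump. Stack: []
LOAD_FAST w → push 144. Stack: [144]
RETURN_VALUE → return 144.

144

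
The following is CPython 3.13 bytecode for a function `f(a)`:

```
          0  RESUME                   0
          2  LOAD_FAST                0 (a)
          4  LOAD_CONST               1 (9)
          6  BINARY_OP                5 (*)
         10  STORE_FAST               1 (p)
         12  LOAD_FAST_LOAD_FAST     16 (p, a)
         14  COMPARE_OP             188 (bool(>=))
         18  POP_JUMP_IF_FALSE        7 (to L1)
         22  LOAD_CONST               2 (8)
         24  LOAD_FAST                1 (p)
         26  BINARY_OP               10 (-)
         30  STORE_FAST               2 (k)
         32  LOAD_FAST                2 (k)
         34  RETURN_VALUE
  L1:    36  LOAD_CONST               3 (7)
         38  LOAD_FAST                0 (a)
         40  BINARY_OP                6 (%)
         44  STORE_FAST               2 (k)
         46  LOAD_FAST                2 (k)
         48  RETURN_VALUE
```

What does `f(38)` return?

LOAD_FAST a → push 38. Stack: [38]
LOAD_CONST → push 9. Stack: [38, 9]
BINARY_OP * → 38 * 9 = 342. Stack: [342]
STORE_FAST p → p=342. Stack: []
LOAD_FAST_LOAD_FAST p,a → push 342,38. Stack: [342, 38]
COMPARE_OP bool(>=) → 342 vs 38 = True. Stack: [True]
POP_JUMP_IF_FALSE → pop True; no jump. Stack: []
LOAD_CONST → push 8. Stack: [8]
LOAD_FAST p → push 342. Stack: [8, 342]
BINARY_OP - → 8 - 342 = -334. Stack: [-334]
STORE_FAST k → k=-334. Stack: []
LOAD_FAST k → push -334. Stack: [-334]
RETURN_VALUE → return -334.

-334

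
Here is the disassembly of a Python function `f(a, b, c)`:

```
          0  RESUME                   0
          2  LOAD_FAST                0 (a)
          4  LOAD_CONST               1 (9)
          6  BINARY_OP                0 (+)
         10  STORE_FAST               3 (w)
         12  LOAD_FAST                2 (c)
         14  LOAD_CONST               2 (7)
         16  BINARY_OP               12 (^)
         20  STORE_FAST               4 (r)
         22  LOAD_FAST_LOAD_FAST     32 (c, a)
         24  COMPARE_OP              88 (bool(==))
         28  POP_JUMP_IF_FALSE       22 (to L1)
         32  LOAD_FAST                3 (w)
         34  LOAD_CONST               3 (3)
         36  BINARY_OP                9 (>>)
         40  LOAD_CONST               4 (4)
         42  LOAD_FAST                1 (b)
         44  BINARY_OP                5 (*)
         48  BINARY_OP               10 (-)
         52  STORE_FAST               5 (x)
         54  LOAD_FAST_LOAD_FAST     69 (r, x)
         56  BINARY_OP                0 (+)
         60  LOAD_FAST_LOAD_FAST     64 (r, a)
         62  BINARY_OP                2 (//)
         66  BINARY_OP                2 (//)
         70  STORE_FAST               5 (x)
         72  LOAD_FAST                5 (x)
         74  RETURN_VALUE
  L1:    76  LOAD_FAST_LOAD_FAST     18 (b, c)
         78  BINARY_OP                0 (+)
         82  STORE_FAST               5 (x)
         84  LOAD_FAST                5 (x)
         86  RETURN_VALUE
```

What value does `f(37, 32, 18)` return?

50

LOAD_FAST a → push 37. Stack: [37]
LOAD_CONST → push 9. Stack: [37, 9]
BINARY_OP + → 37 + 9 = 46. Stack: [46]
STORE_FAST w → w=46. Stack: []
LOAD_FAST c → push 18. Stack: [18]
LOAD_CONST → push 7. Stack: [18, 7]
BINARY_OP ^ → 18 ^ 7 = 21. Stack: [21]
STORE_FAST r → r=21. Stack: []
LOAD_FAST_LOAD_FAST c,a → push 18,37. Stack: [18, 37]
COMPARE_OP bool(==) → 18 vs 37 = False. Stack: [False]
POP_JUMP_IF_FALSE → pop False; jump. Stack: []
LOAD_FAST_LOAD_FAST b,c → push 32,18. Stack: [32, 18]
BINARY_OP + → 32 + 18 = 50. Stack: [50]
STORE_FAST x → x=50. Stack: []
LOAD_FAST x → push 50. Stack: [50]
RETURN_VALUE → return 50.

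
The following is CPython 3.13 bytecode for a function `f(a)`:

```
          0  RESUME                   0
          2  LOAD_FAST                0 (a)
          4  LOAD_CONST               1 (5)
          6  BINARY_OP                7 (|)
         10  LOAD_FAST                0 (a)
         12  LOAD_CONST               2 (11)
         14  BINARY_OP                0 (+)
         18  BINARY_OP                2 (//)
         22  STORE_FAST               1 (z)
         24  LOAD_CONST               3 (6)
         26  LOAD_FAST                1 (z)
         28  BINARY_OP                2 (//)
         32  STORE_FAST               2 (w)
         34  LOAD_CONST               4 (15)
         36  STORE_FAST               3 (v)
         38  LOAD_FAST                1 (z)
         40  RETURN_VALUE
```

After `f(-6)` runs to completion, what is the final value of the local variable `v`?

15

LOAD_FAST a → push -6. Stack: [-6]
LOAD_CONST → push 5. Stack: [-6, 5]
BINARY_OP | → -6 | 5 = -1. Stack: [-1]
LOAD_FAST a → push -6. Stack: [-1, -6]
LOAD_CONST → push 11. Stack: [-1, -6, 11]
BINARY_OP + → -6 + 11 = 5. Stack: [-1, 5]
BINARY_OP // → -1 // 5 = -1. Stack: [-1]
STORE_FAST z → z=-1. Stack: []
LOAD_CONST → push 6. Stack: [6]
LOAD_FAST z → push -1. Stack: [6, -1]
BINARY_OP // → 6 // -1 = -6. Stack: [-6]
STORE_FAST w → w=-6. Stack: []
LOAD_CONST → push 15. Stack: [15]
STORE_FAST v → v=15. Stack: []
LOAD_FAST z → push -1. Stack: [-1]
RETURN_VALUE → return -1.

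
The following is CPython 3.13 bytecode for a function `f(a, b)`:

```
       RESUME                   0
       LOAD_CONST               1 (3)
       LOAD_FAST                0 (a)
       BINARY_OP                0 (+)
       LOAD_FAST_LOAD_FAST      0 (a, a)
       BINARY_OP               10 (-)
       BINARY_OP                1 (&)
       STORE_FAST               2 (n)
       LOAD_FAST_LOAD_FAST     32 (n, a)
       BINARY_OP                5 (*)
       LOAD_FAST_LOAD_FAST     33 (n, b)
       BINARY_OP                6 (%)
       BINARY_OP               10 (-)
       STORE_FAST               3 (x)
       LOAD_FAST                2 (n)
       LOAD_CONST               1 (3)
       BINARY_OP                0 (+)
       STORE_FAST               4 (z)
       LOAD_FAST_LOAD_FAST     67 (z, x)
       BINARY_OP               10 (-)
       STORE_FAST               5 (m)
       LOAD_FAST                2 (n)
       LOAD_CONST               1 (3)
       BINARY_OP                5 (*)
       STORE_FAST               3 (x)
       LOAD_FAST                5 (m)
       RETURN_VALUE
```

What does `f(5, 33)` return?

LOAD_CONST → push 3. Stack: [3]
LOAD_FAST a → push 5. Stack: [3, 5]
BINARY_OP + → 3 + 5 = 8. Stack: [8]
LOAD_FAST_LOAD_FAST a,a → push 5,5. Stack: [8, 5, 5]
BINARY_OP - → 5 - 5 = 0. Stack: [8, 0]
BINARY_OP & → 8 & 0 = 0. Stack: [0]
STORE_FAST n → n=0. Stack: []
LOAD_FAST_LOAD_FAST n,a → push 0,5. Stack: [0, 5]
BINARY_OP * → 0 * 5 = 0. Stack: [0]
LOAD_FAST_LOAD_FAST n,b → push 0,33. Stack: [0, 0, 33]
BINARY_OP % → 0 % 33 = 0. Stack: [0, 0]
BINARY_OP - → 0 - 0 = 0. Stack: [0]
STORE_FAST x → x=0. Stack: []
LOAD_FAST n → push 0. Stack: [0]
LOAD_CONST → push 3. Stack: [0, 3]
BINARY_OP + → 0 + 3 = 3. Stack: [3]
STORE_FAST z → z=3. Stack: []
LOAD_FAST_LOAD_FAST z,x → push 3,0. Stack: [3, 0]
BINARY_OP - → 3 - 0 = 3. Stack: [3]
STORE_FAST m → m=3. Stack: []
LOAD_FAST n → push 0. Stack: [0]
LOAD_CONST → push 3. Stack: [0, 3]
BINARY_OP * → 0 * 3 = 0. Stack: [0]
STORE_FAST x → x=0. Stack: []
LOAD_FAST m → push 3. Stack: [3]
RETURN_VALUE → return 3.

3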